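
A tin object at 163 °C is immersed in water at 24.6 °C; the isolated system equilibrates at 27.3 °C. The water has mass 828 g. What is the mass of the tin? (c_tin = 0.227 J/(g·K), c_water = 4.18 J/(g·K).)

Setting the total heat transfer to zero:
m×0.227×(27.3 − 163) + 828×4.18×(27.3 − 24.6) = 0
-30.8 m = -9344.8
m = -9344.8/-30.8 ≈ 303.4 g

m ≈ 303 g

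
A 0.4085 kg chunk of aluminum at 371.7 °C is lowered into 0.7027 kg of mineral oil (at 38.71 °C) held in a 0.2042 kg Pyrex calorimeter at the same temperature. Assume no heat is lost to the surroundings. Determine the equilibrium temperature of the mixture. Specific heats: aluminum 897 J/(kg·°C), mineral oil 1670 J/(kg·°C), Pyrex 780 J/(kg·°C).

Net heat exchanged in the isolated system is zero:
0.4085×897×(T − 371.7) + 0.7027×1670×(T − 38.71) + 0.2042×780×(T − 38.71) = 0
366.42(T − 371.7) + 1173.5(T − 38.71) + 159.28(T − 38.71) = 0
(366.42 + 1173.5 + 159.28) T = 366.42×371.7 + 1173.5×38.71 + 159.28×38.71
T = 187792/1699.2 ≈ 110.52 °C

T_f ≈ 110.5 °C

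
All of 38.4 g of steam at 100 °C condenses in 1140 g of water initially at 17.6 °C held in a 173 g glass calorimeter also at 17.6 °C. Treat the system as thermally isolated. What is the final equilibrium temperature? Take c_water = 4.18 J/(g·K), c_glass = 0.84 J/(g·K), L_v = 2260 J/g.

Energy conservation, ΣQ = 0:
steam→water at 100 °C releases m L_v = 38.4·2260 = 86784
  condensed water 100 °C→T: 160.51(T − 100)
  water warms: 1140·4.18·(T − 17.6) = 4765.2(T − 17.6)
  glass cup: 173·0.84·(T − 17.6) = 145.32(T − 17.6)
5071 T = 86784 + 16051 + 86425 = 189260
T ≈ 37.32 °C (< 100 °C, so full condensation is consistent).

T_f ≈ 37.3 °C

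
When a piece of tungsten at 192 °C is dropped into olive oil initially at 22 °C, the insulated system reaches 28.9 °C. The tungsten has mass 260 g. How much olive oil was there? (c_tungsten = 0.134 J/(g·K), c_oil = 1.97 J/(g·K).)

m ≈ 418 g

Heat lost by the tungsten = heat gained by the oil:
260·0.134·(192 − 28.9) = m·1.97·(28.9 − 22)
13.59 m = 5682.4  ⇒  m ≈ 418 g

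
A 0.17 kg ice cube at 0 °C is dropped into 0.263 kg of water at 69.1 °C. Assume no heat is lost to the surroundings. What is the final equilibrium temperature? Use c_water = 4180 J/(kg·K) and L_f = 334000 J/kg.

Heat gained plus heat lost sum to zero:
melt ice: 0.17×334000 = 56780; meltwater 0→T: 0.17×4180×T = 710.6 T; water cools: 0.263×4180×(T − 69.1) = 1099.3(T − 69.1)
1809.9 T = 75964 − 56780 = 19184
T ≈ 10.60 °C (positive, so assuming full melt was valid).

T_f ≈ 10.6 °C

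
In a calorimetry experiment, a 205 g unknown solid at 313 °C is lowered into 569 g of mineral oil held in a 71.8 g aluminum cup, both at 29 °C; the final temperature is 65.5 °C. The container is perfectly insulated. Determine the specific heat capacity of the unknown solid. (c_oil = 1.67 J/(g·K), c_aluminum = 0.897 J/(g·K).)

c ≈ 0.73 J/(g·K)

Energy conservation, ΣQ = 0:
205×c×(65.5 − 313) + 569×1.67×(65.5 − 29) + 71.8×0.897×(65.5 − 29) = 0
-50738 c = -37034
c = -37034/-50738 ≈ 0.7299 J/(g·K)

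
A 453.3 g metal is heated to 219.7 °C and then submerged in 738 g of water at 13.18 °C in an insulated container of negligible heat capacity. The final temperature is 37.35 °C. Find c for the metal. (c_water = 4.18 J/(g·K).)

c ≈ 0.902 J/(g·K)

Energy conservation, ΣQ = 0:
453.3·c·(37.35 − 219.7) + 738·4.18·(37.35 − 13.18) = 0
-82659 c = -74561
c = -74561/-82659 ≈ 0.902 J/(g·K)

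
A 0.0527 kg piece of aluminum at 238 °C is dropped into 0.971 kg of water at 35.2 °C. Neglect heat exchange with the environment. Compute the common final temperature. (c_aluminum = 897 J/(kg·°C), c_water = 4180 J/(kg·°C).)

Set heat shed by the hot body equal to heat absorbed by the cold body:
0.0527*897*(238 − T) = 0.971*4180*(T − 35.2)
47.27(238 − T) = 4058.8(T − 35.2)
4106.1 T = 154120  ⇒  T ≈ 37.53 °C

T_f ≈ 37.5 °C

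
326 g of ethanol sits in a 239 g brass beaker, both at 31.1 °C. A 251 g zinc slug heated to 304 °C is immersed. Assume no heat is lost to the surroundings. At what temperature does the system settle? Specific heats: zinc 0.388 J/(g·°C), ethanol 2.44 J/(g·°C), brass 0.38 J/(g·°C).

T_f ≈ 58.1 °C

Conservation of energy gives ΣQ = 0:
251·0.388·(T − 304) + 326·2.44·(T − 31.1) + 239·0.38·(T − 31.1) = 0
983.65 T = 57169
T = 57169 / 983.65 = 58.1 °C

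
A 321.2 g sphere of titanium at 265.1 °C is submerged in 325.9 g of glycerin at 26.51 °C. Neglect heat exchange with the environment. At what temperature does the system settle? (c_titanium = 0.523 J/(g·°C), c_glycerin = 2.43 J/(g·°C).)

T_f is the heat-capacity-weighted average of the initial temperatures:
T_f = (167.99·265.1 + 791.94·26.51) / (167.99 + 791.94)
    = 65528 / 959.92 ≈ 68.26 °C

T_f ≈ 68.3 °C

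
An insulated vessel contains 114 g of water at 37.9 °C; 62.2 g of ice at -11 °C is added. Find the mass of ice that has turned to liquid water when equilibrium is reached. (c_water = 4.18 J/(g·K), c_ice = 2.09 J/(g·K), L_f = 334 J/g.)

m_melted ≈ 49.8 g

Heat available from the water dropping to 0 °C: 114·4.18·37.9 = 18060 J.
Warming the ice to 0 °C takes 62.2·2.09·11 = 1430 J, leaving 16630 J for melting.
To melt every bit of ice: 62.2·334 = 20775 J.
That's not enough to melt it all — equilibrium is at 0 °C with ice remaining.
m_melted·334 = 16630  ⇒  m_melted ≈ 49.79 g.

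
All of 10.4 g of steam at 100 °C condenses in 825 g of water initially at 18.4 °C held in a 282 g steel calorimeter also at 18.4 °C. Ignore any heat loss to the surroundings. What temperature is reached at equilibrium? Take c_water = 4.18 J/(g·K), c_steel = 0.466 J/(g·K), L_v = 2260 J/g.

T_f ≈ 25.9 °C

Energy conservation, ΣQ = 0:
condense steam: −10.4·2260 = −23504; condensate cools 100→T: 10.4·4.18·(T − 100) = 43.47(T − 100); water warms: 825·4.18·(T − 18.4) = 3448.5(T − 18.4); steel cup: 282·0.466·(T − 18.4) = 131.41(T − 18.4)
3623.4 T = 23504 + 4347.2 + 65870 = 93722
T ≈ 25.87 °C — below 100 °C, confirming all the steam condensed.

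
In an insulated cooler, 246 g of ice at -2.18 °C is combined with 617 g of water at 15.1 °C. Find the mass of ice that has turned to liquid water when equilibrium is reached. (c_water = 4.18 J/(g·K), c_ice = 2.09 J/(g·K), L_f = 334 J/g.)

Water can give up m c ΔT = 617·4.18·15.1 = 38944 J before reaching 0 °C.
Warming the ice to 0 °C takes 246·2.09·2.18 = 1120.8 J, leaving 37823 J for melting.
Melting all 246 g of ice would need 246·334 = 82164 J.
37823 J < 82164 J, so only part of the ice melts and the system sits at 0 °C.
Mass melted = 37823/334 ≈ 113.2 g.

m_melted ≈ 113 g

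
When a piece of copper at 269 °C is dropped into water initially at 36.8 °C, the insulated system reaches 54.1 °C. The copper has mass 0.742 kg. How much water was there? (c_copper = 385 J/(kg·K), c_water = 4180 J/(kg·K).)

m ≈ 0.849 kg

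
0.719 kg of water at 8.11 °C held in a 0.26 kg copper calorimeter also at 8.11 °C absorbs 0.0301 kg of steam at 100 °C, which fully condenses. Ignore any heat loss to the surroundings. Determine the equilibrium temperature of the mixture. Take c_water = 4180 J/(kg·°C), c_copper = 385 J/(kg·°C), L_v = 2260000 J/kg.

T_f ≈ 32.7 °C

Conservation of energy gives ΣQ = 0:
latent heat released on condensation: 0.0301×2260000 = 68026
  condensed water 100 °C→T: 125.82(T − 100)
  original water: 3005.4(T − 8.11)
  cup: 100.1(T − 8.11)
3231.3 T = 68026 + 12582 + 25186 = 105794
T ≈ 32.74 °C — below 100 °C, confirming all the steam condensed.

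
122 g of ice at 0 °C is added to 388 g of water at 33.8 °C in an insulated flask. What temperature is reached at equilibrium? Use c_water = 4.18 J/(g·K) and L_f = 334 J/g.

T_f ≈ 6.6 °C

Setting the total heat transfer to zero:
fusion: m_ice L_f = 122·334 = 40748
  meltwater 0→T: 122·4.18·T = 509.96 T
  water: 1621.8(T − 33.8)
2131.8 T = 54818 − 40748 = 14070
T ≈ 6.60 °C — above 0 °C, consistent with complete melting.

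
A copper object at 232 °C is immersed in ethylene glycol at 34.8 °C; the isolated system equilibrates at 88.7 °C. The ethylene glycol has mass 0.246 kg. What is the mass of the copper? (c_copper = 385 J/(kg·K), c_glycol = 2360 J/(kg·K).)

m ≈ 0.567 kg

|Q_copper| = |Q_glycol|:
m·385·(232 − 88.7) = 0.246·2360·(88.7 − 34.8)
55171 m = 31292  ⇒  m ≈ 0.5672 kg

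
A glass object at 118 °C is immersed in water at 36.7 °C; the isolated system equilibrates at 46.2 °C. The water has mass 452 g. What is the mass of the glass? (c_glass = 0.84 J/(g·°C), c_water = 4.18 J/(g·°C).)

m ≈ 298 g

|Q_glass| = |Q_water|:
m·0.84·(118 − 46.2) = 452·4.18·(46.2 − 36.7)
60.31 m = 17949  ⇒  m ≈ 297.6 g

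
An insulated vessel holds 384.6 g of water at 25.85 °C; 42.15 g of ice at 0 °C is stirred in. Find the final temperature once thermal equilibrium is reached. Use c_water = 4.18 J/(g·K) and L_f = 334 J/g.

Setting the total heat transfer to zero:
melt ice: 42.15×334 = 14078; warm the meltwater: 176.19 T; water: 1607.6(T − 25.85)
1783.8 T = 41557 − 14078 = 27479
T ≈ 15.40 °C. Since T > 0 °C, the all-ice-melts assumption holds.

T_f ≈ 15.4 °C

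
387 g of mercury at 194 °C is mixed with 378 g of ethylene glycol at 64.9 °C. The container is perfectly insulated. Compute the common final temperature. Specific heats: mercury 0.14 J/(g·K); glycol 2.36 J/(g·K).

Set heat shed by the hot body equal to heat absorbed by the cold body:
387×0.14×(194 − T) = 378×2.36×(T − 64.9)
54.18(194 − T) = 892.08(T − 64.9)
946.26 T = 68407  ⇒  T ≈ 72.29 °C

T_f ≈ 72.3 °C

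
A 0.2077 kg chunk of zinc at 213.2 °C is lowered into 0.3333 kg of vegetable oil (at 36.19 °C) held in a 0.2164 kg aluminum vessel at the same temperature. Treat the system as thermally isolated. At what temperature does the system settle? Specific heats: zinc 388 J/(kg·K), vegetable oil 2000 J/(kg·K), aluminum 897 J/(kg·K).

T_f ≈ 51.3 °C

Net heat exchanged in the isolated system is zero:
0.2077·388·(T − 213.2) + 0.3333·2000·(T − 36.19) + 0.2164·897·(T − 36.19) = 0
80.59(T − 213.2) + 666.6(T − 36.19) + 194.11(T − 36.19) = 0
941.3 T = 48330
T = 48330 / 941.3 = 51.3 °C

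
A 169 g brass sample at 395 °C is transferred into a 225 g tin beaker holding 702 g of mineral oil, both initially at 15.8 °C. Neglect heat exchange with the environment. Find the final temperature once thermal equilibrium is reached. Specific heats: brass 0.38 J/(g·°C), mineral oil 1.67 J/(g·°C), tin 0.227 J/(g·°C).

T_f ≈ 34.7 °C

T_f = Σ m_i c_i T_i / Σ m_i c_i:
T_f = (64.22·395 + 1172.3·15.8 + 51.08·15.8) / (64.22 + 1172.3 + 51.08)
    = 44697 / 1287.6 ≈ 34.71 °C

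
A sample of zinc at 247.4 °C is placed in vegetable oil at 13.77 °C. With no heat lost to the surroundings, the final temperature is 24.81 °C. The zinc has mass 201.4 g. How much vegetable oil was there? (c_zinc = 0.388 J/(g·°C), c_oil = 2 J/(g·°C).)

m ≈ 788 g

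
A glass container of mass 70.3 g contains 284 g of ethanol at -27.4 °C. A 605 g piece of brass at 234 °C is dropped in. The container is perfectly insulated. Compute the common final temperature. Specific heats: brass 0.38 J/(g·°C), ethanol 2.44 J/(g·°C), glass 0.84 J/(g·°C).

Energy conservation, ΣQ = 0:
605*0.38*(T − 234) + 284*2.44*(T − (-27.4)) + 70.3*0.84*(T − (-27.4)) = 0
(229.9 + 692.96 + 59.05) T = 229.9*234 + 692.96*(-27.4) + 59.05*(-27.4)
T ≈ 33.80 °C

T_f ≈ 33.8 °C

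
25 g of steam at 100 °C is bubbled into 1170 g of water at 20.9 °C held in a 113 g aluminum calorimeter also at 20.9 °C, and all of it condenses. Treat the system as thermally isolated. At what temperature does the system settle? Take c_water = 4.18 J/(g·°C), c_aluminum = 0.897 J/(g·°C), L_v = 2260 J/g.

Heat gained plus heat lost sum to zero:
steam→water at 100 °C releases m L_v = 25·2260 = 56500
  condensate cools 100→T: 25·4.18·(T − 100) = 104.5(T − 100)
  original water: 4890.6(T − 20.9)
  aluminum cup: 113·0.897·(T − 20.9) = 101.36(T − 20.9)
5096.5 T = 56500 + 10450 + 104332 = 171282
T ≈ 33.61 °C, under the boiling point, so the assumption holds.

T_f ≈ 33.6 °C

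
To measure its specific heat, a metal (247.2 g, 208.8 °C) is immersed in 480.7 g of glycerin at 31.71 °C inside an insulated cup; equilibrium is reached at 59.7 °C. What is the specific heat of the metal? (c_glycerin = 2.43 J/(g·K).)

c ≈ 0.887 J/(g·K)

Heat lost by the metal = heat gained by the glycerin:
247.2·c·(208.8 − 59.7) = 480.7·2.43·(59.7 − 31.71)
36858 c = 32695  ⇒  c ≈ 0.8871 J/(g·K)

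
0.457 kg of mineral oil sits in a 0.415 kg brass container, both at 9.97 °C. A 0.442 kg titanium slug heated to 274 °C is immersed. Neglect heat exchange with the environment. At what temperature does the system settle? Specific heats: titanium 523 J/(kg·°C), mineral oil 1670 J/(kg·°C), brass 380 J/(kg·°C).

Conservation of energy gives ΣQ = 0:
0.442×523×(T − 274) + 0.457×1670×(T − 9.97) + 0.415×380×(T − 9.97) = 0
1152.1 T = 72521
T ≈ 62.95 °C

T_f ≈ 62.9 °C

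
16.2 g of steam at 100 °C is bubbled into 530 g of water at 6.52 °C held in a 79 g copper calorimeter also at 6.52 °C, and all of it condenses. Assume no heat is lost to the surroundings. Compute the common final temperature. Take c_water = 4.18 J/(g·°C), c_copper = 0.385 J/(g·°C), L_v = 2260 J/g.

T_f ≈ 25.1 °C

Net heat exchanged in the isolated system is zero:
steam→water at 100 °C releases m L_v = 16.2·2260 = 36612; condensate cools 100→T: 16.2·4.18·(T − 100) = 67.72(T − 100); water warms: 530·4.18·(T − 6.52) = 2215.4(T − 6.52); cup: 30.41(T − 6.52)
2313.5 T = 36612 + 6771.6 + 14643 = 58026
T ≈ 25.08 °C, under the boiling point, so the assumption holds.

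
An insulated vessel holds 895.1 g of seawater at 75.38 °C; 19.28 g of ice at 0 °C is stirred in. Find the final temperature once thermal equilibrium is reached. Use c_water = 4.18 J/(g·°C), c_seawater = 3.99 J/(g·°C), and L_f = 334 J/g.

T_f ≈ 72.0 °C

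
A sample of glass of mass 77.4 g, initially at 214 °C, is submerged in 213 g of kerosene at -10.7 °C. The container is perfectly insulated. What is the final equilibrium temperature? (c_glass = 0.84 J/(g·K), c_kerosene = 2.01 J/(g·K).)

With ΣQ=0 the equilibrium temperature is the m·c-weighted mean:
T_f = (65.02*214 + 428.13*(-10.7)) / (65.02 + 428.13)
    = 9332.4 / 493.15 ≈ 18.92 °C

T_f ≈ 18.9 °C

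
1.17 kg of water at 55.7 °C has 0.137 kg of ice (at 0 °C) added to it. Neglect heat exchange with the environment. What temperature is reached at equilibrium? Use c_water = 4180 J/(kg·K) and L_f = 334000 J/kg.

T_f ≈ 41.5 °C

Energy conservation, ΣQ = 0:
fusion: m_ice L_f = 0.137·334000 = 45758
  warm the meltwater: 572.66 T
  water: 4890.6(T − 55.7)
5463.3 T = 272406 − 45758 = 226648
T ≈ 41.49 °C (positive, so assuming full melt was valid).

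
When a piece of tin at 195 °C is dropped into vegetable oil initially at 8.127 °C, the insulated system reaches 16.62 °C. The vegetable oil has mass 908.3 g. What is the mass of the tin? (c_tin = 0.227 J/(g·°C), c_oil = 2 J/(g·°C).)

m ≈ 381 g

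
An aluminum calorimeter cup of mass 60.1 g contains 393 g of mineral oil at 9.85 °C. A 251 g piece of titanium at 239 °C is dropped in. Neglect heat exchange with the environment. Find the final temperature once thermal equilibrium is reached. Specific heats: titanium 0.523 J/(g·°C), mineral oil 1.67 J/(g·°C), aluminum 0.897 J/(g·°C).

Taking heat into each body as positive, Σ m c ΔT = 0:
251×0.523×(T − 239) + 393×1.67×(T − 9.85) + 60.1×0.897×(T − 9.85) = 0
841.49 T = 38370
T = 38370/841.49 ≈ 45.60 °C

T_f ≈ 45.6 °C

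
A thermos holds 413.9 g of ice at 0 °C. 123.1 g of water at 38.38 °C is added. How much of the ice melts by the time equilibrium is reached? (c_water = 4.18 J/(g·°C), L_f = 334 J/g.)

m_melted ≈ 59.1 g

Cooling the water to 0 °C releases 123.1×4.18×38.38 = 19749 J.
Melting all 413.9 g of ice would need 413.9×334 = 138243 J.
That's not enough to melt it all — equilibrium is at 0 °C with ice remaining.
m_melt = 19749 / L_f = 59.13 g.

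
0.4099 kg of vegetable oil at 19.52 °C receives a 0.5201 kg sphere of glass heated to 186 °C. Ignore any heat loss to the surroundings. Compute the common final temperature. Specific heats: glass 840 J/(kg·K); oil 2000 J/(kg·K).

Setting the total heat transfer to zero:
0.5201·840·(T − 186) + 0.4099·2000·(T − 19.52) = 0
436.88(T − 186) + 819.8(T − 19.52) = 0
(436.88 + 819.8) T = 436.88·186 + 819.8·19.52
T ≈ 77.40 °C

T_f ≈ 77.4 °C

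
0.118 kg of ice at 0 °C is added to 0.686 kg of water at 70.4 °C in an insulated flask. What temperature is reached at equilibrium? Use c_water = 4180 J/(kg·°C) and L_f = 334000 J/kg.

T_f ≈ 48.3 °C

Setting the total heat transfer to zero:
fusion: m_ice L_f = 0.118·334000 = 39412
  warm the meltwater: 493.24 T
  water cools: 0.686·4180·(T − 70.4) = 2867.5(T − 70.4)
3360.7 T = 201871 − 39412 = 162459
T ≈ 48.34 °C (positive, so assuming full melt was valid).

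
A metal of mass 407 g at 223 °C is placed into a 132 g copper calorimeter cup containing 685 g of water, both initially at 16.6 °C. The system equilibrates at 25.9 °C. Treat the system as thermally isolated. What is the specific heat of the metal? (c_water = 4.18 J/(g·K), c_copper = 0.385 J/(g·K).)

Taking heat into each body as positive, Σ m c ΔT = 0:
407×c×(25.9 − 223) + 685×4.18×(25.9 − 16.6) + 132×0.385×(25.9 − 16.6) = 0
-80220 c = -27101
c = -27101/-80220 ≈ 0.3378 J/(g·K)

c ≈ 0.338 J/(g·K)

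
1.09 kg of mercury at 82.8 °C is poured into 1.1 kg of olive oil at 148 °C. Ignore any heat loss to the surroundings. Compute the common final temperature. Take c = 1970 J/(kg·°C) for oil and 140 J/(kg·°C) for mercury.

T_f ≈ 143.7 °C

Conservation of energy gives ΣQ = 0:
1.1×1970×(T − 148) + 1.09×140×(T − 82.8) = 0
2167(T − 148) + 152.6(T − 82.8) = 0
2319.6 T = 333351
T ≈ 143.71 °C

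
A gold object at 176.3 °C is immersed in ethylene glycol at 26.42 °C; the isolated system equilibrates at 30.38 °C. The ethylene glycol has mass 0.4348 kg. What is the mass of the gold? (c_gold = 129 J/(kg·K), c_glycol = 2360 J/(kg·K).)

m ≈ 0.216 kg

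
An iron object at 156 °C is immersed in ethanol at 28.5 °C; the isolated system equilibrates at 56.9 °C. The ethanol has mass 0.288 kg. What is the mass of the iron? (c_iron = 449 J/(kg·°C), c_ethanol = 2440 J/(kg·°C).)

Taking heat into each body as positive, Σ m c ΔT = 0:
m×449×(56.9 − 156) + 0.288×2440×(56.9 − 28.5) = 0
-44496 m = -19957
m = -19957/-44496 ≈ 0.4485 kg

m ≈ 0.449 kg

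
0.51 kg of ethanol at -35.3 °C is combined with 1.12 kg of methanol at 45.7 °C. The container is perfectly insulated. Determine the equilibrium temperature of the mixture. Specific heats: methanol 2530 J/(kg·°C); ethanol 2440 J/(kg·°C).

Heat gained plus heat lost sum to zero:
1.12·2530·(T − 45.7) + 0.51·2440·(T − (-35.3)) = 0
2833.6(T − 45.7) + 1244.4(T − (-35.3)) = 0
4078 T = 85568
T ≈ 20.98 °C

T_f ≈ 21.0 °C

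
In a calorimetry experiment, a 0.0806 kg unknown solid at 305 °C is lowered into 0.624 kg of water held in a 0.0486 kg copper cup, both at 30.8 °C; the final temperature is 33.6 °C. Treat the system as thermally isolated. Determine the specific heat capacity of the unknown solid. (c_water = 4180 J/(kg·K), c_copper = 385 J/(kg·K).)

c ≈ 336 J/(kg·K)

Setting the total heat transfer to zero:
0.0806×c×(33.6 − 305) + 0.624×4180×(33.6 − 30.8) + 0.0486×385×(33.6 − 30.8) = 0
-21.87 c = -7355.7
c = -7355.7/-21.87 ≈ 336.3 J/(kg·K)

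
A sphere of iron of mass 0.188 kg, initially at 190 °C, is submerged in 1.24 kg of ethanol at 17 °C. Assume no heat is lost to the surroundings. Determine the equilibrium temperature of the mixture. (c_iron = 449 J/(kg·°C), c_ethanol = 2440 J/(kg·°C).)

T_f ≈ 21.7 °C

T_f is the heat-capacity-weighted average of the initial temperatures:
T_f = (84.41×190 + 3025.6×17) / (84.41 + 3025.6)
    = 67473 / 3110 ≈ 21.70 °C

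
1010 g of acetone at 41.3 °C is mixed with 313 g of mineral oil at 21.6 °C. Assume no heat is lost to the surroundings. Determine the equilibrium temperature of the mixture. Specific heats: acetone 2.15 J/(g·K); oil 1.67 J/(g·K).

T_f ≈ 37.5 °C

T_f = Σ m_i c_i T_i / Σ m_i c_i:
T_f = (2171.5*41.3 + 522.71*21.6) / (2171.5 + 522.71)
    = 100973 / 2694.2 ≈ 37.48 °C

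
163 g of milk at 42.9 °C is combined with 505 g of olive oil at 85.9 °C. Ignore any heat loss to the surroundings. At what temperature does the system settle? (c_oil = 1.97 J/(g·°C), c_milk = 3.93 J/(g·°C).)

T_f is the heat-capacity-weighted average of the initial temperatures:
T_f = (994.85*85.9 + 640.59*42.9) / (994.85 + 640.59)
    = 112939 / 1635.4 ≈ 69.06 °C

T_f ≈ 69.1 °C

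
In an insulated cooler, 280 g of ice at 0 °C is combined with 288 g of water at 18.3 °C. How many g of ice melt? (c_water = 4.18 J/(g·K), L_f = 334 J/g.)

m_melted ≈ 66 g

Heat available from the water dropping to 0 °C: 288·4.18·18.3 = 22030 J.
Melting all 280 g of ice would need 280·334 = 93520 J.
Since 22030 < 93520 J, not all the ice melts; equilibrium is at 0 °C.
m_melt = 22030 / L_f = 65.96 g.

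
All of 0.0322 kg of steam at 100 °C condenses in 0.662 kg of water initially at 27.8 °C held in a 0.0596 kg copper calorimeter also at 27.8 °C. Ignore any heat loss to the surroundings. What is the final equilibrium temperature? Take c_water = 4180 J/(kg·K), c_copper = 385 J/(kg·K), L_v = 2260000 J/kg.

Let T be the final temperature. ΣQ_i = 0:
steam→water at 100 °C releases m L_v = 0.0322·2260000 = 72772
  condensed water 100 °C→T: 134.6(T − 100)
  original water: 2767.2(T − 27.8)
  copper cup: 0.0596·385·(T − 27.8) = 22.95(T − 27.8)
2924.7 T = 72772 + 13460 + 77565 = 163797
T ≈ 56.00 °C, under the boiling point, so the assumption holds.

T_f ≈ 56.0 °C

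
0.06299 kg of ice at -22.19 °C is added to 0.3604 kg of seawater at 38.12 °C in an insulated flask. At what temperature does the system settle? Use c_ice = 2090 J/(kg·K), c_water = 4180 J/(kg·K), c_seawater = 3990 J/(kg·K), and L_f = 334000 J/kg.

T_f ≈ 18.1 °C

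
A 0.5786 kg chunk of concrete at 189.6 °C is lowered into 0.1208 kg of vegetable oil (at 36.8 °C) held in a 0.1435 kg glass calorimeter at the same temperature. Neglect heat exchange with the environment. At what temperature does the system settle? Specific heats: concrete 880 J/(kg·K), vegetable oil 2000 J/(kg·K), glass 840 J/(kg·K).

Let T be the final temperature. ΣQ_i = 0:
0.5786*880*(T − 189.6) + 0.1208*2000*(T − 36.8) + 0.1435*840*(T − 36.8) = 0
509.17(T − 189.6) + 241.6(T − 36.8) + 120.54(T − 36.8) = 0
871.31 T = 109865
T ≈ 126.09 °C

T_f ≈ 126.1 °C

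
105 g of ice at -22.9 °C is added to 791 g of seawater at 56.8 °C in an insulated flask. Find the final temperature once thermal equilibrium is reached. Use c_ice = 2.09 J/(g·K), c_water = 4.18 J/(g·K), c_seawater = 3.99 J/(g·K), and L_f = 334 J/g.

Conservation of energy gives ΣQ = 0:
warm ice to 0 °C: 105·2.09·(0 − (-22.9)) = 5025.4
  melt ice: 105·334 = 35070
  meltwater 0→T: 105·4.18·T = 438.9 T
  seawater: 3156.1(T − 56.8)
3595 T = 179266 − 40095 = 139171
T ≈ 38.71 °C (positive, so assuming full melt was valid).

T_f ≈ 38.7 °C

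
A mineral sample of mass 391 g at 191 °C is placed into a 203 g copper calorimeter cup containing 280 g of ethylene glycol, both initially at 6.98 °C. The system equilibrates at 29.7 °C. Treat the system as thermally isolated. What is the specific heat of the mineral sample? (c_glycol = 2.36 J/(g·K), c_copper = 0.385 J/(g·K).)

c ≈ 0.266 J/(g·K)

Let T be the final temperature. ΣQ_i = 0:
391·c·(29.7 − 191) + 280·2.36·(29.7 − 6.98) + 203·0.385·(29.7 − 6.98) = 0
-63068 c = -16789
c = -16789/-63068 ≈ 0.2662 J/(g·K)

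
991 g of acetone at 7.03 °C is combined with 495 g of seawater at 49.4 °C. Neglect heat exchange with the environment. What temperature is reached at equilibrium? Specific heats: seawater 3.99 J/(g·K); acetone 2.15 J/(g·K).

|Q_seawater| = |Q_acetone|:
495*3.99*(49.4 − T) = 991*2.15*(T − 7.03)
1975.1(49.4 − T) = 2130.7(T − 7.03)
4105.7 T = 112546  ⇒  T ≈ 27.41 °C

T_f ≈ 27.4 °C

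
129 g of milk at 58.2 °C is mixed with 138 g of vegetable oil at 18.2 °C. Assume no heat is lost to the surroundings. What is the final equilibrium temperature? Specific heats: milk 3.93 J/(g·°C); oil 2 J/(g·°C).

T_f ≈ 44.1 °C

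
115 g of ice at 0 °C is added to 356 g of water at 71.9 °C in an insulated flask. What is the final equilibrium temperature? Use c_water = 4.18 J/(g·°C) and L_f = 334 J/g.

T_f ≈ 34.8 °C

Heat gained plus heat lost sum to zero:
latent heat to melt: 115×334 = 38410
  warm the meltwater: 480.7 T
  water: 1488.1(T − 71.9)
1968.8 T = 106993 − 38410 = 68583
T ≈ 34.84 °C. Since T > 0 °C, the all-ice-melts assumption holds.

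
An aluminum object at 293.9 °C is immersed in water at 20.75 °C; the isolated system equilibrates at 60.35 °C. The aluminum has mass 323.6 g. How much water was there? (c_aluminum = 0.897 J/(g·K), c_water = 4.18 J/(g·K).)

Setting the total heat transfer to zero:
323.6·0.897·(60.35 − 293.9) + m·4.18·(60.35 − 20.75) = 0
165.53 m = 67792
m = 67792/165.53 ≈ 409.6 g

m ≈ 410 g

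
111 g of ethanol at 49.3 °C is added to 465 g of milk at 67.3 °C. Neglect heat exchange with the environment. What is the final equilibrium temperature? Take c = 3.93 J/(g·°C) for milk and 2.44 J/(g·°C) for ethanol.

Taking heat into each body as positive, Σ m c ΔT = 0:
465×3.93×(T − 67.3) + 111×2.44×(T − 49.3) = 0
(1827.5 + 270.84) T = 1827.5×67.3 + 270.84×49.3
T ≈ 64.98 °C

T_f ≈ 65.0 °C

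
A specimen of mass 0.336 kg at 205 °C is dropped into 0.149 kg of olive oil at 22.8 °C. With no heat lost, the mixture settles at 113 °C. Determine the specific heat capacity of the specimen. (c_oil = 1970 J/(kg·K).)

c ≈ 857 J/(kg·K)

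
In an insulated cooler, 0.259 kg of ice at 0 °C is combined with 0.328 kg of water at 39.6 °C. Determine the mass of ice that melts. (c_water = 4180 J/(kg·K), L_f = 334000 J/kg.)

Heat available from the water dropping to 0 °C: 0.328·4180·39.6 = 54293 J.
Melting all 0.259 kg of ice would need 0.259·334000 = 86506 J.
Since 54293 < 86506 J, not all the ice melts; equilibrium is at 0 °C.
Mass melted = 54293/334000 ≈ 0.1626 kg.

m_melted ≈ 0.163 kg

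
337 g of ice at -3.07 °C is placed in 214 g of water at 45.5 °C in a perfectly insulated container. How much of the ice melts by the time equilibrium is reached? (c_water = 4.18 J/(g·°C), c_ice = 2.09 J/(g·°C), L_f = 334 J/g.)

m_melted ≈ 115 g

Water can give up m c ΔT = 214·4.18·45.5 = 40701 J before reaching 0 °C.
Warming the ice to 0 °C takes 337·2.09·3.07 = 2162.3 J, leaving 38538 J for melting.
Melting all 337 g of ice would need 337·334 = 112558 J.
Since 38538 < 112558 J, not all the ice melts; equilibrium is at 0 °C.
Mass melted = 38538/334 ≈ 115.4 g.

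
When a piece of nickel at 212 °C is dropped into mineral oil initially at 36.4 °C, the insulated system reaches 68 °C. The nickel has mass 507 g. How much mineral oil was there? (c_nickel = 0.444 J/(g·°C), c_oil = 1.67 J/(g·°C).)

m ≈ 614 g

|Q_nickel| = |Q_oil|:
507×0.444×(212 − 68) = m×1.67×(68 − 36.4)
52.77 m = 32416  ⇒  m ≈ 614.3 g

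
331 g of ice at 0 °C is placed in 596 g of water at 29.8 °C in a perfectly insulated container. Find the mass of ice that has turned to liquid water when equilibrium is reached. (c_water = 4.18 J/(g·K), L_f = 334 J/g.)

m_melted ≈ 222 g

Heat available from the water dropping to 0 °C: 596×4.18×29.8 = 74240 J.
To melt every bit of ice: 331×334 = 110554 J.
That's not enough to melt it all — equilibrium is at 0 °C with ice remaining.
Mass melted = 74240/334 ≈ 222.3 g.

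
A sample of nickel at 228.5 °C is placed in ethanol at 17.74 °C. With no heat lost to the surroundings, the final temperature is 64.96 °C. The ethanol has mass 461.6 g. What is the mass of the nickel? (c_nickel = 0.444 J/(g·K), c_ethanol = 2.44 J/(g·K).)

Let T be the final temperature. ΣQ_i = 0:
m·0.444·(64.96 − 228.5) + 461.6·2.44·(64.96 − 17.74) = 0
-72.61 m = -53184
m = -53184/-72.61 ≈ 732.4 g

m ≈ 732 g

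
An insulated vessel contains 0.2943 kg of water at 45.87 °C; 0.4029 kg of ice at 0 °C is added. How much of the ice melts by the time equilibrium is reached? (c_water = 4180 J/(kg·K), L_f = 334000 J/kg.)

m_melted ≈ 0.169 kg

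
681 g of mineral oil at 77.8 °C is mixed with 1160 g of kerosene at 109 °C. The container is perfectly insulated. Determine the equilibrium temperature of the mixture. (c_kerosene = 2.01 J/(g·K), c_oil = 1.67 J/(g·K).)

T_f is the heat-capacity-weighted average of the initial temperatures:
T_f = (2331.6×109 + 1137.3×77.8) / (2331.6 + 1137.3)
    = 342624 / 3468.9 ≈ 98.77 °C

T_f ≈ 98.8 °C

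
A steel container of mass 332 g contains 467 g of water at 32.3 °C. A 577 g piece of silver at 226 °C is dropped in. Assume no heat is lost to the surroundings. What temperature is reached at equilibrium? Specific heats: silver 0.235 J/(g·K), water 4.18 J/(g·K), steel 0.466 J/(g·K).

Conservation of energy gives ΣQ = 0:
577×0.235×(T − 226) + 467×4.18×(T − 32.3) + 332×0.466×(T − 32.3) = 0
135.59(T − 226) + 1952.1(T − 32.3) + 154.71(T − 32.3) = 0
(135.59 + 1952.1 + 154.71) T = 135.59×226 + 1952.1×32.3 + 154.71×32.3
T = 98693 / 2242.4 = 44 °C

T_f ≈ 44.0 °C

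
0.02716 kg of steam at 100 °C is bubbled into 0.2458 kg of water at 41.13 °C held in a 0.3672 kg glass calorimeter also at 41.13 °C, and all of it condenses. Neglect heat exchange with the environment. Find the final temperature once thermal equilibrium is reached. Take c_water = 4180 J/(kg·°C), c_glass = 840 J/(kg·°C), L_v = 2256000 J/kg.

Energy conservation, ΣQ = 0:
condense steam: −0.02716×2256000 = −61273; condensed water 100 °C→T: 113.53(T − 100); original water: 1027.4(T − 41.13); glass cup: 0.3672×840×(T − 41.13) = 308.45(T − 41.13)
1449.4 T = 61273 + 11353 + 54945 = 127571
T ≈ 88.02 °C, under the boiling point, so the assumption holds.

T_f ≈ 88.0 °C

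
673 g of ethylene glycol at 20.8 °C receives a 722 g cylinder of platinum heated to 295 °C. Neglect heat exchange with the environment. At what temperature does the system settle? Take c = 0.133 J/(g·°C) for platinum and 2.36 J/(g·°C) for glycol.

T_f is the heat-capacity-weighted average of the initial temperatures:
T_f = (96.03×295 + 1588.3×20.8) / (96.03 + 1588.3)
    = 61364 / 1684.3 ≈ 36.43 °C

T_f ≈ 36.4 °C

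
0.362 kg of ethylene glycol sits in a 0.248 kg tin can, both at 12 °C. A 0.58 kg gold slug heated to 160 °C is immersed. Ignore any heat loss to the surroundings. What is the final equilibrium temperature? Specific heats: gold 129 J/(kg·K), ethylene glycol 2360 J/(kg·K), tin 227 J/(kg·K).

T_f ≈ 23.2 °C

Heat gained plus heat lost sum to zero:
0.58·129·(T − 160) + 0.362·2360·(T − 12) + 0.248·227·(T − 12) = 0
74.82(T − 160) + 854.32(T − 12) + 56.3(T − 12) = 0
(74.82 + 854.32 + 56.3) T = 74.82·160 + 854.32·12 + 56.3·12
T ≈ 23.24 °C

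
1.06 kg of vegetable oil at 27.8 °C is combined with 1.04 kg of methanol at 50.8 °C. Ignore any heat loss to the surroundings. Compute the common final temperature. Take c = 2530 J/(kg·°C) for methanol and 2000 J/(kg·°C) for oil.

T_f ≈ 40.5 °C

With ΣQ=0 the equilibrium temperature is the m·c-weighted mean:
T_f = (2631.2·50.8 + 2120·27.8) / (2631.2 + 2120)
    = 192601 / 4751.2 ≈ 40.54 °C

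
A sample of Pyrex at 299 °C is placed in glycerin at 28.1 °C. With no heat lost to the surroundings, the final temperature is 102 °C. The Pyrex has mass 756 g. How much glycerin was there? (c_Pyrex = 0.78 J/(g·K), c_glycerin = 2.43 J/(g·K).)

Taking heat into each body as positive, Σ m c ΔT = 0:
756·0.78·(102 − 299) + m·2.43·(102 − 28.1) = 0
179.58 m = 116167
m = 116167/179.58 ≈ 646.9 g

m ≈ 647 g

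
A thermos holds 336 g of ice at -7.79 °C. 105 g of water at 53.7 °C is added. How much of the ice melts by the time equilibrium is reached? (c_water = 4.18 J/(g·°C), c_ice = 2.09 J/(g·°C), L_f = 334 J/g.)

Heat available from the water dropping to 0 °C: 105×4.18×53.7 = 23569 J.
Of that, 336×2.09×7.79 = 5470.4 J goes to bring the ice to 0 °C, leaving 18098 J.
Melting all 336 g of ice would need 336×334 = 112224 J.
That's not enough to melt it all — equilibrium is at 0 °C with ice remaining.
m_melted×334 = 18098  ⇒  m_melted ≈ 54.19 g.

m_melted ≈ 54.2 g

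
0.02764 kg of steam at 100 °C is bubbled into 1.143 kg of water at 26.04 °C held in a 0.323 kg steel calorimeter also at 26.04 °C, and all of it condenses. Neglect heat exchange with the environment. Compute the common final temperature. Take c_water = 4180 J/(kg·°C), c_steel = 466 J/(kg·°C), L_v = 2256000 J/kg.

T_f ≈ 40.1 °C

Sum of m c ΔT and latent-heat terms is zero:
steam→water at 100 °C releases m L_v = 0.02764×2256000 = 62356
  condensate cools 100→T: 0.02764×4180×(T − 100) = 115.54(T − 100)
  original water: 4777.7(T − 26.04)
  steel cup: 0.323×466×(T − 26.04) = 150.52(T − 26.04)
5043.8 T = 62356 + 11554 + 128332 = 202241
T ≈ 40.10 °C — below 100 °C, confirming all the steam condensed.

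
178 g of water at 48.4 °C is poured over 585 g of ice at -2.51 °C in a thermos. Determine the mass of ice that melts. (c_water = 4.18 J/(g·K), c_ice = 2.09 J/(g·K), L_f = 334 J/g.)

Cooling the water to 0 °C releases 178×4.18×48.4 = 36012 J.
Of that, 585×2.09×2.51 = 3068.9 J goes to bring the ice to 0 °C, leaving 32943 J.
Fully melting the ice requires m_ice L_f = 585×334 = 195390 J.
32943 J < 195390 J, so only part of the ice melts and the system sits at 0 °C.
m_melted×334 = 32943  ⇒  m_melted ≈ 98.63 g.

m_melted ≈ 98.6 g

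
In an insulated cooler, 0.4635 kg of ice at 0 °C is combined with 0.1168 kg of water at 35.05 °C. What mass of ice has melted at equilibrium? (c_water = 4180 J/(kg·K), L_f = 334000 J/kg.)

m_melted ≈ 0.0512 kg

Heat available from the water dropping to 0 °C: 0.1168·4180·35.05 = 17112 J.
Melting all 0.4635 kg of ice would need 0.4635·334000 = 154809 J.
17112 J < 154809 J, so only part of the ice melts and the system sits at 0 °C.
m_melt = 17112 / L_f = 0.05123 kg.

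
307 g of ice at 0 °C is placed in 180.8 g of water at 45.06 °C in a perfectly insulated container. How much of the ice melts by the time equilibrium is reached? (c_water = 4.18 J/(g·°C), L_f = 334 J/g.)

m_melted ≈ 102 g

Water can give up m c ΔT = 180.8·4.18·45.06 = 34054 J before reaching 0 °C.
To melt every bit of ice: 307·334 = 102538 J.
That's not enough to melt it all — equilibrium is at 0 °C with ice remaining.
m_melt = 34054 / L_f = 102 g.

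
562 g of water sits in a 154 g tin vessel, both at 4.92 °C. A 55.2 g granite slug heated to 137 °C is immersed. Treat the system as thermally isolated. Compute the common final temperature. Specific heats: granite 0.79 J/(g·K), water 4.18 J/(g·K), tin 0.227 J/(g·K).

T_f ≈ 7.3 °C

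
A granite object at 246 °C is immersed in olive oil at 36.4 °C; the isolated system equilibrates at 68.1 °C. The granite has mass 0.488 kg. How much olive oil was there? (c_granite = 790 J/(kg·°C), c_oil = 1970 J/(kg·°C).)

Heat gained plus heat lost sum to zero:
0.488·790·(68.1 − 246) + m·1970·(68.1 − 36.4) = 0
62449 m = 68584
m = 68584/62449 ≈ 1.098 kg

m ≈ 1.1 kg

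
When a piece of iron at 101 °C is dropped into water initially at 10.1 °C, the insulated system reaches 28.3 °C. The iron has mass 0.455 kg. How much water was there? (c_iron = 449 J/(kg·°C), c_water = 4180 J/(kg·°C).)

m ≈ 0.195 kg

Net heat exchanged in the isolated system is zero:
0.455×449×(28.3 − 101) + m×4180×(28.3 − 10.1) = 0
76076 m = 14852
m = 14852/76076 ≈ 0.1952 kg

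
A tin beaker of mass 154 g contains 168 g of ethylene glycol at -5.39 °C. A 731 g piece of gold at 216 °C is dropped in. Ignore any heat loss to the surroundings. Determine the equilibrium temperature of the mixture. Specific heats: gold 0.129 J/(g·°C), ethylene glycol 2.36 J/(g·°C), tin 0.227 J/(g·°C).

With ΣQ=0 the equilibrium temperature is the m·c-weighted mean:
T_f = (94.3·216 + 396.48·(-5.39) + 34.96·(-5.39)) / (94.3 + 396.48 + 34.96)
    = 18043 / 525.74 ≈ 34.32 °C

T_f ≈ 34.3 °C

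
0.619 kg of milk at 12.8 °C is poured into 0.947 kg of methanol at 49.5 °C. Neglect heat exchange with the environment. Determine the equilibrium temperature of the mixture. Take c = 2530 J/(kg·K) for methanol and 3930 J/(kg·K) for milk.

T_f ≈ 31.0 °C

T_f is the heat-capacity-weighted average of the initial temperatures:
T_f = (2395.9·49.5 + 2432.7·12.8) / (2395.9 + 2432.7)
    = 149736 / 4828.6 ≈ 31.01 °C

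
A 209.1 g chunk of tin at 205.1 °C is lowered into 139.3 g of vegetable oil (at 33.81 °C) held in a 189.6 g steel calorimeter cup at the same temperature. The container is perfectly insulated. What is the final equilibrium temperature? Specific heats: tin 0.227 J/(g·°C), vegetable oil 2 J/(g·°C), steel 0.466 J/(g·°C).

Conservation of energy gives ΣQ = 0:
209.1×0.227×(T − 205.1) + 139.3×2×(T − 33.81) + 189.6×0.466×(T − 33.81) = 0
47.47(T − 205.1) + 278.6(T − 33.81) + 88.35(T − 33.81) = 0
414.42 T = 22142
T = 22142/414.42 ≈ 53.43 °C

T_f ≈ 53.4 °C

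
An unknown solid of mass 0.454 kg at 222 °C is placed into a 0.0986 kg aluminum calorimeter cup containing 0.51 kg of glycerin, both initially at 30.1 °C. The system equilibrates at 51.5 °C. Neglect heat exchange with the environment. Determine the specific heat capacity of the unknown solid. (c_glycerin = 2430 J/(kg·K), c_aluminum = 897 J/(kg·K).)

c ≈ 367 J/(kg·K)

Let T be the final temperature. ΣQ_i = 0:
0.454×c×(51.5 − 222) + 0.51×2430×(51.5 − 30.1) + 0.0986×897×(51.5 − 30.1) = 0
-77.41 c = -28414
c = -28414/-77.41 ≈ 367.1 J/(kg·K)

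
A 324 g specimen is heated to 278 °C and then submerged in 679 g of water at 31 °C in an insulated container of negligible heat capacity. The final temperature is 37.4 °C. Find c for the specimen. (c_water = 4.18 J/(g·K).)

c ≈ 0.233 J/(g·K)

Conservation of energy gives ΣQ = 0:
324×c×(37.4 − 278) + 679×4.18×(37.4 − 31) = 0
-77954 c = -18165
c = -18165/-77954 ≈ 0.233 J/(g·K)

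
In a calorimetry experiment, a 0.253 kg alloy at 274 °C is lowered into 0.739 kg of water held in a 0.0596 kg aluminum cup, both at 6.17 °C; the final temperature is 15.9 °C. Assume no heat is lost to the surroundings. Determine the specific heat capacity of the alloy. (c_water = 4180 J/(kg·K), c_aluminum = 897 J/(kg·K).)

c ≈ 468 J/(kg·K)

Taking heat into each body as positive, Σ m c ΔT = 0:
0.253×c×(15.9 − 274) + 0.739×4180×(15.9 − 6.17) + 0.0596×897×(15.9 − 6.17) = 0
-65.3 c = -30576
c = -30576/-65.3 ≈ 468.2 J/(kg·K)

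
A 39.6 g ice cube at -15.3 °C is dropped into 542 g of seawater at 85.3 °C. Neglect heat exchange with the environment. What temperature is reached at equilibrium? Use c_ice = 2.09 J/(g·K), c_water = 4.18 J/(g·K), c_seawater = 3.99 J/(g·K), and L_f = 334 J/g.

Let T be the final temperature. ΣQ_i = 0:
ice -15.3→0 °C: 39.6·2.09·15.3 = 1266.3
  fusion: m_ice L_f = 39.6·334 = 13226
  warm the meltwater: 165.53 T
  seawater: 2162.6(T − 85.3)
2328.1 T = 184468 − 14493 = 169975
T ≈ 73.01 °C. Since T > 0 °C, the all-ice-melts assumption holds.

T_f ≈ 73.0 °C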